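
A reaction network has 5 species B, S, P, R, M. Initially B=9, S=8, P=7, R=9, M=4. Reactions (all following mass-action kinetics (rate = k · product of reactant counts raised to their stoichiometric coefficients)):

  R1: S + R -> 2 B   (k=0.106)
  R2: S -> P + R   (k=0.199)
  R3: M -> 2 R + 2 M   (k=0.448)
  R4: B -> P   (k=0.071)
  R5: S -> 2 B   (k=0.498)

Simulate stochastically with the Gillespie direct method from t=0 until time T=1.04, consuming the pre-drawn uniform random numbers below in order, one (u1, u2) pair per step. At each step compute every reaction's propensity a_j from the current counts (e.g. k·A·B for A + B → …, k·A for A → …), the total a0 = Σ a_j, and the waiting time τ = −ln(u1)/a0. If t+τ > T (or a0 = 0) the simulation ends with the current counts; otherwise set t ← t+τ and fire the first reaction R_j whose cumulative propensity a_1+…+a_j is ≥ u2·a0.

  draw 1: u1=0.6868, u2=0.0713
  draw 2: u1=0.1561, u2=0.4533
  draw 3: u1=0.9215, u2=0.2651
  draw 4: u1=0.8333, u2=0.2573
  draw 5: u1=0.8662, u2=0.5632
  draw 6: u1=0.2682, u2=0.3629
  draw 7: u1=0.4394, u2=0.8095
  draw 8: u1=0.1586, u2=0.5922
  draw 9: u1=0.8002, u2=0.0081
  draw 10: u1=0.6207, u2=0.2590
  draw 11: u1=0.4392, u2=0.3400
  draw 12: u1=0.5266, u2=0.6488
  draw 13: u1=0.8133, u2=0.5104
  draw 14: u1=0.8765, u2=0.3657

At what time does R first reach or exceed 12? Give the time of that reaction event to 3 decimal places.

Threshold first reached at t = 1.005

t=0.000: B=9 S=8 P=7 R=9 M=4
Draw 1: a1=7.632, a2=1.592, a3=1.792, a4=0.639, a5=3.984, a0=15.639; τ=−ln(0.6868)/15.639=0.024 → t=0.024; u2·a0=0.0713·15.639=1.115 ≤ a1=7.632 → R1 fires; B=11 S=7 P=7 R=8 M=4
Draw 2: a1=5.936, a2=1.393, a3=1.792, a4=0.781, a5=3.486, a0=13.388; τ=−ln(0.1561)/13.388=0.139 → t=0.163; u2·a0=0.4533·13.388=6.069; a1=5.936 < 6.069 ≤ a1+a2=7.329 → R2 fires; B=11 S=6 P=8 R=9 M=4
Draw 3: a1=5.724, a2=1.194, a3=1.792, a4=0.781, a5=2.988, a0=12.479; τ=−ln(0.9215)/12.479=0.007 → t=0.169; u2·a0=0.2651·12.479=3.308 ≤ a1=5.724 → R1 fires; B=13 S=5 P=8 R=8 M=4
Draw 4: a1=4.240, a2=0.995, a3=1.792, a4=0.923, a5=2.490, a0=10.440; τ=−ln(0.8333)/10.440=0.017 → t=0.187; u2·a0=0.2573·10.440=2.686 ≤ a1=4.240 → R1 fires; B=15 S=4 P=8 R=7 M=4
Draw 5: a1=2.968, a2=0.796, a3=1.792, a4=1.065, a5=1.992, a0=8.613; τ=−ln(0.8662)/8.613=0.017 → t=0.203; u2·a0=0.5632·8.613=4.851; a1+a2=3.764 < 4.851 ≤ a1+…+a3=5.556 → R3 fires; B=15 S=4 P=8 R=9 M=5
Draw 6: a1=3.816, a2=0.796, a3=2.240, a4=1.065, a5=1.992, a0=9.909; τ=−ln(0.2682)/9.909=0.133 → t=0.336; u2·a0=0.3629·9.909=3.596 ≤ a1=3.816 → R1 fires; B=17 S=3 P=8 R=8 M=5
Draw 7: a1=2.544, a2=0.597, a3=2.240, a4=1.207, a5=1.494, a0=8.082; τ=−ln(0.4394)/8.082=0.102 → t=0.438; u2·a0=0.8095·8.082=6.542; a1+…+a3=5.381 < 6.542 ≤ a1+…+a4=6.588 → R4 fires; B=16 S=3 P=9 R=8 M=5
Draw 8: a1=2.544, a2=0.597, a3=2.240, a4=1.136, a5=1.494, a0=8.011; τ=−ln(0.1586)/8.011=0.230 → t=0.668; u2·a0=0.5922·8.011=4.744; a1+a2=3.141 < 4.744 ≤ a1+…+a3=5.381 → R3 fires; B=16 S=3 P=9 R=10 M=6
Draw 9: a1=3.180, a2=0.597, a3=2.688, a4=1.136, a5=1.494, a0=9.095; τ=−ln(0.8002)/9.095=0.025 → t=0.692; u2·a0=0.0081·9.095=0.074 ≤ a1=3.180 → R1 fires; B=18 S=2 P=9 R=9 M=6
Draw 10: a1=1.908, a2=0.398, a3=2.688, a4=1.278, a5=0.996, a0=7.268; τ=−ln(0.6207)/7.268=0.066 → t=0.758; u2·a0=0.2590·7.268=1.882 ≤ a1=1.908 → R1 fires; B=20 S=1 P=9 R=8 M=6
Draw 11: a1=0.848, a2=0.199, a3=2.688, a4=1.420, a5=0.498, a0=5.653; τ=−ln(0.4392)/5.653=0.146 → t=0.904; u2·a0=0.3400·5.653=1.922; a1+a2=1.047 < 1.922 ≤ a1+…+a3=3.735 → R3 fires; B=20 S=1 P=9 R=10 M=7
Draw 12: a1=1.060, a2=0.199, a3=3.136, a4=1.420, a5=0.498, a0=6.313; τ=−ln(0.5266)/6.313=0.102 → t=1.005; u2·a0=0.6488·6.313=4.096; a1+a2=1.259 < 4.096 ≤ a1+…+a3=4.395 → R3 fires; B=20 S=1 P=9 R=12 M=8
Draw 13: a1=1.272, a2=0.199, a3=3.584, a4=1.420, a5=0.498, a0=6.973; τ=−ln(0.8133)/6.973=0.030 → t=1.035; u2·a0=0.5104·6.973=3.559; a1+a2=1.471 < 3.559 ≤ a1+…+a3=5.055 → R3 fires; B=20 S=1 P=9 R=14 M=9
Draw 14: a1=1.484, a2=0.199, a3=4.032, a4=1.420, a5=0.498, a0=7.633; τ=−ln(0.8765)/7.633=0.017 → t=1.052 > T=1.04: stop.
R first becomes ≥ 12 when it reaches 12 at the event at t=1.005.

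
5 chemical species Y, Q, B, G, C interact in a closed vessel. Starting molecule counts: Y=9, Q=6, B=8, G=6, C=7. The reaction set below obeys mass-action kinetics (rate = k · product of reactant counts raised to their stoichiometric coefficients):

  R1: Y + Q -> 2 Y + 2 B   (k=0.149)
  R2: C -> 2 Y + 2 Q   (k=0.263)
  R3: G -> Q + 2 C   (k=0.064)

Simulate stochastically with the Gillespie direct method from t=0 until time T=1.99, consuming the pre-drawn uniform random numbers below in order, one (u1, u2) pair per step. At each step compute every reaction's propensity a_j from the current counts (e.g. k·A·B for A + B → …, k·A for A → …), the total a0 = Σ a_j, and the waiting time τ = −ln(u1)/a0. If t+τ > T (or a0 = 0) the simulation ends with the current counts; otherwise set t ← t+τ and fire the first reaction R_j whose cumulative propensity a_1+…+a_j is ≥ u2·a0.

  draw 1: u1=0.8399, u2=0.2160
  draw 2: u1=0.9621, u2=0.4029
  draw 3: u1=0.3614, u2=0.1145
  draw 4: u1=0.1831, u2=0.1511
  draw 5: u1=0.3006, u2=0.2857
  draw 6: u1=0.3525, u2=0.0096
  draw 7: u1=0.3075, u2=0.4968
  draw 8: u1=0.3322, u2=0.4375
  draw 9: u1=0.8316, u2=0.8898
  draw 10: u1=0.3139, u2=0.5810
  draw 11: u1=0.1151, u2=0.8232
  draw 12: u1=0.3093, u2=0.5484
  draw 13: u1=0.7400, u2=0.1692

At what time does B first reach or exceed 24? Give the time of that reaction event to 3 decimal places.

t=0.000: Y=9 Q=6 B=8 G=6 C=7
Draw 1: a1=8.046, a2=1.841, a3=0.384, a0=10.271; τ=−ln(0.8399)/10.271=0.017 → t=0.017; u2·a0=0.2160·10.271=2.219 ≤ a1=8.046 → R1 fires; Y=10 Q=5 B=10 G=6 C=7
Draw 2: a1=7.450, a2=1.841, a3=0.384, a0=9.675; τ=−ln(0.9621)/9.675=0.004 → t=0.021; u2·a0=0.4029·9.675=3.898 ≤ a1=7.450 → R1 fires; Y=11 Q=4 B=12 G=6 C=7
Draw 3: a1=6.556, a2=1.841, a3=0.384, a0=8.781; τ=−ln(0.3614)/8.781=0.116 → t=0.137; u2·a0=0.1145·8.781=1.005 ≤ a1=6.556 → R1 fires; Y=12 Q=3 B=14 G=6 C=7
Draw 4: a1=5.364, a2=1.841, a3=0.384, a0=7.589; τ=−ln(0.1831)/7.589=0.224 → t=0.361; u2·a0=0.1511·7.589=1.147 ≤ a1=5.364 → R1 fires; Y=13 Q=2 B=16 G=6 C=7
Draw 5: a1=3.874, a2=1.841, a3=0.384, a0=6.099; τ=−ln(0.3006)/6.099=0.197 → t=0.558; u2·a0=0.2857·6.099=1.742 ≤ a1=3.874 → R1 fires; Y=14 Q=1 B=18 G=6 C=7
Draw 6: a1=2.086, a2=1.841, a3=0.384, a0=4.311; τ=−ln(0.3525)/4.311=0.242 → t=0.800; u2·a0=0.0096·4.311=0.041 ≤ a1=2.086 → R1 fires; Y=15 Q=0 B=20 G=6 C=7
Draw 7: a1=0.000, a2=1.841, a3=0.384, a0=2.225; τ=−ln(0.3075)/2.225=0.530 → t=1.330; u2·a0=0.4968·2.225=1.105; a1=0.000 < 1.105 ≤ a1+a2=1.841 → R2 fires; Y=17 Q=2 B=20 G=6 C=6
Draw 8: a1=5.066, a2=1.578, a3=0.384, a0=7.028; τ=−ln(0.3322)/7.028=0.157 → t=1.486; u2·a0=0.4375·7.028=3.075 ≤ a1=5.066 → R1 fires; Y=18 Q=1 B=22 G=6 C=6
Draw 9: a1=2.682, a2=1.578, a3=0.384, a0=4.644; τ=−ln(0.8316)/4.644=0.040 → t=1.526; u2·a0=0.8898·4.644=4.132; a1=2.682 < 4.132 ≤ a1+a2=4.260 → R2 fires; Y=20 Q=3 B=22 G=6 C=5
Draw 10: a1=8.940, a2=1.315, a3=0.384, a0=10.639; τ=−ln(0.3139)/10.639=0.109 → t=1.635; u2·a0=0.5810·10.639=6.181 ≤ a1=8.940 → R1 fires; Y=21 Q=2 B=24 G=6 C=5
Draw 11: a1=6.258, a2=1.315, a3=0.384, a0=7.957; τ=−ln(0.1151)/7.957=0.272 → t=1.907; u2·a0=0.8232·7.957=6.550; a1=6.258 < 6.550 ≤ a1+a2=7.573 → R2 fires; Y=23 Q=4 B=24 G=6 C=4
Draw 12: a1=13.708, a2=1.052, a3=0.384, a0=15.144; τ=−ln(0.3093)/15.144=0.077 → t=1.984; u2·a0=0.5484·15.144=8.305 ≤ a1=13.708 → R1 fires; Y=24 Q=3 B=26 G=6 C=4
Draw 13: a1=10.728, a2=1.052, a3=0.384, a0=12.164; τ=−ln(0.7400)/12.164=0.025 → t=2.009 > T=1.99: stop.
B first becomes ≥ 24 when it reaches 24 at the event at t=1.635.

Threshold first reached at t = 1.635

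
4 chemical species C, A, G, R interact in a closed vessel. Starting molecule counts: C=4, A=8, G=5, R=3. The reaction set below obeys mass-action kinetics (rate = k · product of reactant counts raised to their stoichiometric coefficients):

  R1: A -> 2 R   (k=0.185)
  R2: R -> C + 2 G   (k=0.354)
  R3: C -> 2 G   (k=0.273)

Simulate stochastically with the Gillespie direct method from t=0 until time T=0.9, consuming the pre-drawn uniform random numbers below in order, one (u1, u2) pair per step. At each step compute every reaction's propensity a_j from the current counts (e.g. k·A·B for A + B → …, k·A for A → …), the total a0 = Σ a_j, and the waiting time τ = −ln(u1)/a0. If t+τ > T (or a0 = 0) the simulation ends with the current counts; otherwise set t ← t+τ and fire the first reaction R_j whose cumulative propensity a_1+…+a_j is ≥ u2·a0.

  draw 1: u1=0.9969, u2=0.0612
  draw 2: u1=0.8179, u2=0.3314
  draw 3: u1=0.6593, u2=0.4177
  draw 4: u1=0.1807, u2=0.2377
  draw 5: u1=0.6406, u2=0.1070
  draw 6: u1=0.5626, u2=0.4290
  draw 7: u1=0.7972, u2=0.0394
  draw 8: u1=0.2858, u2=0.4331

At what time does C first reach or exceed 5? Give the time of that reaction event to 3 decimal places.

Threshold first reached at t = 0.049

t=0.000: C=4 A=8 G=5 R=3
Draw 1: a1=1.480, a2=1.062, a3=1.092, a0=3.634; τ=−ln(0.9969)/3.634=0.001 → t=0.001; u2·a0=0.0612·3.634=0.222 ≤ a1=1.480 → R1 fires; C=4 A=7 G=5 R=5
Draw 2: a1=1.295, a2=1.770, a3=1.092, a0=4.157; τ=−ln(0.8179)/4.157=0.048 → t=0.049; u2·a0=0.3314·4.157=1.378; a1=1.295 < 1.378 ≤ a1+a2=3.065 → R2 fires; C=5 A=7 G=7 R=4
Draw 3: a1=1.295, a2=1.416, a3=1.365, a0=4.076; τ=−ln(0.6593)/4.076=0.102 → t=0.151; u2·a0=0.4177·4.076=1.703; a1=1.295 < 1.703 ≤ a1+a2=2.711 → R2 fires; C=6 A=7 G=9 R=3
Draw 4: a1=1.295, a2=1.062, a3=1.638, a0=3.995; τ=−ln(0.1807)/3.995=0.428 → t=0.580; u2·a0=0.2377·3.995=0.950 ≤ a1=1.295 → R1 fires; C=6 A=6 G=9 R=5
Draw 5: a1=1.110, a2=1.770, a3=1.638, a0=4.518; τ=−ln(0.6406)/4.518=0.099 → t=0.678; u2·a0=0.1070·4.518=0.483 ≤ a1=1.110 → R1 fires; C=6 A=5 G=9 R=7
Draw 6: a1=0.925, a2=2.478, a3=1.638, a0=5.041; τ=−ln(0.5626)/5.041=0.114 → t=0.792; u2·a0=0.4290·5.041=2.163; a1=0.925 < 2.163 ≤ a1+a2=3.403 → R2 fires; C=7 A=5 G=11 R=6
Draw 7: a1=0.925, a2=2.124, a3=1.911, a0=4.960; τ=−ln(0.7972)/4.960=0.046 → t=0.838; u2·a0=0.0394·4.960=0.195 ≤ a1=0.925 → R1 fires; C=7 A=4 G=11 R=8
Draw 8: a1=0.740, a2=2.832, a3=1.911, a0=5.483; τ=−ln(0.2858)/5.483=0.228 → t=1.066 > T=0.9: stop.
C first becomes ≥ 5 when it reaches 5 at the event at t=0.049.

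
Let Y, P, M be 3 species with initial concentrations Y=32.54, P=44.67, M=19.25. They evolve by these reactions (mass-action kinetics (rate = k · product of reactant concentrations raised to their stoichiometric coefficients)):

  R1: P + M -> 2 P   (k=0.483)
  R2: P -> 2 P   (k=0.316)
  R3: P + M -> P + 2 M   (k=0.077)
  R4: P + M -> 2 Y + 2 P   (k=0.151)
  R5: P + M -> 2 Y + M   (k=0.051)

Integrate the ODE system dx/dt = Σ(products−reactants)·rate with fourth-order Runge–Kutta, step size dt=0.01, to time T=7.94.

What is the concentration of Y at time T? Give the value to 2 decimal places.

Y at T = 46.50

RK4 with dt=0.01: 794 steps to T=7.94. Trajectory (selected grid times):
t=0.00: Y=32.54 P=44.67 M=19.25
t=0.88: Y=46.50 P=85.32 M=0.00
t=1.76: Y=46.50 P=112.68 M=0.00
t=2.65: Y=46.50 P=149.27 M=0.00
t=3.53: Y=46.50 P=197.13 M=0.00
t=4.41: Y=46.50 P=260.33 M=0.00
t=5.29: Y=46.50 P=343.79 M=0.00
t=6.18: Y=46.50 P=455.44 M=0.00
t=7.06: Y=46.50 P=601.45 M=0.00
t=7.94: Y=46.50 P=794.27 M=0.00
Read off Y at T=7.94: 46.50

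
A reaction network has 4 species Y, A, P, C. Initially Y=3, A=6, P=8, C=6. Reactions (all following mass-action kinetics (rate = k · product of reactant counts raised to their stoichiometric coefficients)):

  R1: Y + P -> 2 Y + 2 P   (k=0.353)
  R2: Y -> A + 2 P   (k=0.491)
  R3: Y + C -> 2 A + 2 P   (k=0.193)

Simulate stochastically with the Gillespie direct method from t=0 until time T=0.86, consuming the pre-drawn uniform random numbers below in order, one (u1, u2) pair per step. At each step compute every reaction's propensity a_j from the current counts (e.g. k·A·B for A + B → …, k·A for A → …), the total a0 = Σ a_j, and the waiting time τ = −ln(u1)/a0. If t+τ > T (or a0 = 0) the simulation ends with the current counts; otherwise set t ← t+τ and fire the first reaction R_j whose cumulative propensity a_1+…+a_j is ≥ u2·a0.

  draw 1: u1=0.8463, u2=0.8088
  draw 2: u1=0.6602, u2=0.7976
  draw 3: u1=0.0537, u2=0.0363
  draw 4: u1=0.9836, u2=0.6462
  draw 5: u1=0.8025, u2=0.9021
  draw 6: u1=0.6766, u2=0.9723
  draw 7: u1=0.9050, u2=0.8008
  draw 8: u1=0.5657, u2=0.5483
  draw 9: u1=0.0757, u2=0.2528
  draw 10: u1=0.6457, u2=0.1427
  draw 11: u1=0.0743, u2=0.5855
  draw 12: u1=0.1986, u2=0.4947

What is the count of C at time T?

t=0.000: Y=3 A=6 P=8 C=6
Draw 1: a1=8.472, a2=1.473, a3=3.474, a0=13.419; τ=−ln(0.8463)/13.419=0.012 → t=0.012; u2·a0=0.8088·13.419=10.853; a1+a2=9.945 < 10.853 ≤ a1+…+a3=13.419 → R3 fires; Y=2 A=8 P=10 C=5
Draw 2: a1=7.060, a2=0.982, a3=1.930, a0=9.972; τ=−ln(0.6602)/9.972=0.042 → t=0.054; u2·a0=0.7976·9.972=7.954; a1=7.060 < 7.954 ≤ a1+a2=8.042 → R2 fires; Y=1 A=9 P=12 C=5
Draw 3: a1=4.236, a2=0.491, a3=0.965, a0=5.692; τ=−ln(0.0537)/5.692=0.514 → t=0.568; u2·a0=0.0363·5.692=0.207 ≤ a1=4.236 → R1 fires; Y=2 A=9 P=13 C=5
Draw 4: a1=9.178, a2=0.982, a3=1.930, a0=12.090; τ=−ln(0.9836)/12.090=0.001 → t=0.569; u2·a0=0.6462·12.090=7.813 ≤ a1=9.178 → R1 fires; Y=3 A=9 P=14 C=5
Draw 5: a1=14.826, a2=1.473, a3=2.895, a0=19.194; τ=−ln(0.8025)/19.194=0.011 → t=0.581; u2·a0=0.9021·19.194=17.315; a1+a2=16.299 < 17.315 ≤ a1+…+a3=19.194 → R3 fires; Y=2 A=11 P=16 C=4
Draw 6: a1=11.296, a2=0.982, a3=1.544, a0=13.822; τ=−ln(0.6766)/13.822=0.028 → t=0.609; u2·a0=0.9723·13.822=13.439; a1+a2=12.278 < 13.439 ≤ a1+…+a3=13.822 → R3 fires; Y=1 A=13 P=18 C=3
Draw 7: a1=6.354, a2=0.491, a3=0.579, a0=7.424; τ=−ln(0.9050)/7.424=0.013 → t=0.622; u2·a0=0.8008·7.424=5.945 ≤ a1=6.354 → R1 fires; Y=2 A=13 P=19 C=3
Draw 8: a1=13.414, a2=0.982, a3=1.158, a0=15.554; τ=−ln(0.5657)/15.554=0.037 → t=0.659; u2·a0=0.5483·15.554=8.528 ≤ a1=13.414 → R1 fires; Y=3 A=13 P=20 C=3
Draw 9: a1=21.180, a2=1.473, a3=1.737, a0=24.390; τ=−ln(0.0757)/24.390=0.106 → t=0.765; u2·a0=0.2528·24.390=6.166 ≤ a1=21.180 → R1 fires; Y=4 A=13 P=21 C=3
Draw 10: a1=29.652, a2=1.964, a3=2.316, a0=33.932; τ=−ln(0.6457)/33.932=0.013 → t=0.778; u2·a0=0.1427·33.932=4.842 ≤ a1=29.652 → R1 fires; Y=5 A=13 P=22 C=3
Draw 11: a1=38.830, a2=2.455, a3=2.895, a0=44.180; τ=−ln(0.0743)/44.180=0.059 → t=0.837; u2·a0=0.5855·44.180=25.867 ≤ a1=38.830 → R1 fires; Y=6 A=13 P=23 C=3
Draw 12: a1=48.714, a2=2.946, a3=3.474, a0=55.134; τ=−ln(0.1986)/55.134=0.029 → t=0.866 > T=0.86: stop.
Read off C at T=0.86: 3

C at T = 3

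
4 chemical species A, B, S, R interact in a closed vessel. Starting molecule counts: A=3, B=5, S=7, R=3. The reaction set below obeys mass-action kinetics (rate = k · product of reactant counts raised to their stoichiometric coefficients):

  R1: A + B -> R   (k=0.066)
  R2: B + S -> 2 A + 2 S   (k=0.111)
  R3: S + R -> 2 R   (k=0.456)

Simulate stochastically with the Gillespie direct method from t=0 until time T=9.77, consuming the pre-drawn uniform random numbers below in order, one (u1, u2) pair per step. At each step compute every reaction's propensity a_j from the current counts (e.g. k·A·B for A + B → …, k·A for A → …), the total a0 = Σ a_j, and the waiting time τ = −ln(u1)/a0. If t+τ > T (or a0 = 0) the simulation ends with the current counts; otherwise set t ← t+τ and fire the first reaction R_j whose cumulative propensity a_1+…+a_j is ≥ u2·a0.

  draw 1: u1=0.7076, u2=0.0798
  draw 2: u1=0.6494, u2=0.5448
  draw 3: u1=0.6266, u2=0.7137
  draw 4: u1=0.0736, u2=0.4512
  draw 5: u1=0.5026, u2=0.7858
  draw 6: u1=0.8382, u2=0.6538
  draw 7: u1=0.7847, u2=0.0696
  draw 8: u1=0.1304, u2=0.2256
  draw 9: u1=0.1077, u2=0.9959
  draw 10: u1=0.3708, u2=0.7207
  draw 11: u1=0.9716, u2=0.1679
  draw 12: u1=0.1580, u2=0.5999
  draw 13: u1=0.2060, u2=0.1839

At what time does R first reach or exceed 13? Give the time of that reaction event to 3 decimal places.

Threshold first reached at t = 0.848

t=0.000: A=3 B=5 S=7 R=3
Draw 1: a1=0.990, a2=3.885, a3=9.576, a0=14.451; τ=−ln(0.7076)/14.451=0.024 → t=0.024; u2·a0=0.0798·14.451=1.153; a1=0.990 < 1.153 ≤ a1+a2=4.875 → R2 fires; A=5 B=4 S=8 R=3
Draw 2: a1=1.320, a2=3.552, a3=10.944, a0=15.816; τ=−ln(0.6494)/15.816=0.027 → t=0.051; u2·a0=0.5448·15.816=8.617; a1+a2=4.872 < 8.617 ≤ a1+…+a3=15.816 → R3 fires; A=5 B=4 S=7 R=4
Draw 3: a1=1.320, a2=3.108, a3=12.768, a0=17.196; τ=−ln(0.6266)/17.196=0.027 → t=0.078; u2·a0=0.7137·17.196=12.273; a1+a2=4.428 < 12.273 ≤ a1+…+a3=17.196 → R3 fires; A=5 B=4 S=6 R=5
Draw 4: a1=1.320, a2=2.664, a3=13.680, a0=17.664; τ=−ln(0.0736)/17.664=0.148 → t=0.226; u2·a0=0.4512·17.664=7.970; a1+a2=3.984 < 7.970 ≤ a1+…+a3=17.664 → R3 fires; A=5 B=4 S=5 R=6
Draw 5: a1=1.320, a2=2.220, a3=13.680, a0=17.220; τ=−ln(0.5026)/17.220=0.040 → t=0.266; u2·a0=0.7858·17.220=13.531; a1+a2=3.540 < 13.531 ≤ a1+…+a3=17.220 → R3 fires; A=5 B=4 S=4 R=7
Draw 6: a1=1.320, a2=1.776, a3=12.768, a0=15.864; τ=−ln(0.8382)/15.864=0.011 → t=0.277; u2·a0=0.6538·15.864=10.372; a1+a2=3.096 < 10.372 ≤ a1+…+a3=15.864 → R3 fires; A=5 B=4 S=3 R=8
Draw 7: a1=1.320, a2=1.332, a3=10.944, a0=13.596; τ=−ln(0.7847)/13.596=0.018 → t=0.295; u2·a0=0.0696·13.596=0.946 ≤ a1=1.320 → R1 fires; A=4 B=3 S=3 R=9
Draw 8: a1=0.792, a2=0.999, a3=12.312, a0=14.103; τ=−ln(0.1304)/14.103=0.144 → t=0.439; u2·a0=0.2256·14.103=3.182; a1+a2=1.791 < 3.182 ≤ a1+…+a3=14.103 → R3 fires; A=4 B=3 S=2 R=10
Draw 9: a1=0.792, a2=0.666, a3=9.120, a0=10.578; τ=−ln(0.1077)/10.578=0.211 → t=0.650; u2·a0=0.9959·10.578=10.535; a1+a2=1.458 < 10.535 ≤ a1+…+a3=10.578 → R3 fires; A=4 B=3 S=1 R=11
Draw 10: a1=0.792, a2=0.333, a3=5.016, a0=6.141; τ=−ln(0.3708)/6.141=0.162 → t=0.812; u2·a0=0.7207·6.141=4.426; a1+a2=1.125 < 4.426 ≤ a1+…+a3=6.141 → R3 fires; A=4 B=3 S=0 R=12
Draw 11: a1=0.792, a2=0.000, a3=0.000, a0=0.792; τ=−ln(0.9716)/0.792=0.036 → t=0.848; u2·a0=0.1679·0.792=0.133 ≤ a1=0.792 → R1 fires; A=3 B=2 S=0 R=13
Draw 12: a1=0.396, a2=0.000, a3=0.000, a0=0.396; τ=−ln(0.1580)/0.396=4.659 → t=5.508; u2·a0=0.5999·0.396=0.238 ≤ a1=0.396 → R1 fires; A=2 B=1 S=0 R=14
Draw 13: a1=0.132, a2=0.000, a3=0.000, a0=0.132; τ=−ln(0.2060)/0.132=11.969 → t=17.476 > T=9.77: stop.
R first becomes ≥ 13 when it reaches 13 at the event at t=0.848.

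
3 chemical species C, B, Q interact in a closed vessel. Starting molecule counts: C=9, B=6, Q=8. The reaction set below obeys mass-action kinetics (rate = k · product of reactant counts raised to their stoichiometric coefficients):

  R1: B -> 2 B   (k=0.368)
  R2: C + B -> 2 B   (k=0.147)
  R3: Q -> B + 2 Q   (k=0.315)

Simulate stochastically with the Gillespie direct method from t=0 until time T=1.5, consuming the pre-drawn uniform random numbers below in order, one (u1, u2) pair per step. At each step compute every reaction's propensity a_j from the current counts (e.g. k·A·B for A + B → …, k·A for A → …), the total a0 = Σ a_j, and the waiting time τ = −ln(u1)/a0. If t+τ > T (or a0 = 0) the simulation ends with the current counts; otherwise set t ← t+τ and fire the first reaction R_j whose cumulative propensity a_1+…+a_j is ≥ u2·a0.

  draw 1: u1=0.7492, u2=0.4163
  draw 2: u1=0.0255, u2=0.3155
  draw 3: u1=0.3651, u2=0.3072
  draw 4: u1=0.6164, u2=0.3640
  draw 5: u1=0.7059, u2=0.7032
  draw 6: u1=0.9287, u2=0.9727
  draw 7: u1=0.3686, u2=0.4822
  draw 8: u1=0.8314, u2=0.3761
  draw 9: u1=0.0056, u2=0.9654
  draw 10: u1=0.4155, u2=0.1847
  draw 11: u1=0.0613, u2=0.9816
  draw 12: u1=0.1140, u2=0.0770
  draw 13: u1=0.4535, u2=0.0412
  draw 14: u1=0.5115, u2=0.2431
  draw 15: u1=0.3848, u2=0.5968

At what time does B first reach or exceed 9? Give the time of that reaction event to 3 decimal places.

Threshold first reached at t = 0.372

t=0.000: C=9 B=6 Q=8
Draw 1: a1=2.208, a2=7.938, a3=2.520, a0=12.666; τ=−ln(0.7492)/12.666=0.023 → t=0.023; u2·a0=0.4163·12.666=5.273; a1=2.208 < 5.273 ≤ a1+a2=10.146 → R2 fires; C=8 B=7 Q=8
Draw 2: a1=2.576, a2=8.232, a3=2.520, a0=13.328; τ=−ln(0.0255)/13.328=0.275 → t=0.298; u2·a0=0.3155·13.328=4.205; a1=2.576 < 4.205 ≤ a1+a2=10.808 → R2 fires; C=7 B=8 Q=8
Draw 3: a1=2.944, a2=8.232, a3=2.520, a0=13.696; τ=−ln(0.3651)/13.696=0.074 → t=0.372; u2·a0=0.3072·13.696=4.207; a1=2.944 < 4.207 ≤ a1+a2=11.176 → R2 fires; C=6 B=9 Q=8
Draw 4: a1=3.312, a2=7.938, a3=2.520, a0=13.770; τ=−ln(0.6164)/13.770=0.035 → t=0.407; u2·a0=0.3640·13.770=5.012; a1=3.312 < 5.012 ≤ a1+a2=11.250 → R2 fires; C=5 B=10 Q=8
Draw 5: a1=3.680, a2=7.350, a3=2.520, a0=13.550; τ=−ln(0.7059)/13.550=0.026 → t=0.432; u2·a0=0.7032·13.550=9.528; a1=3.680 < 9.528 ≤ a1+a2=11.030 → R2 fires; C=4 B=11 Q=8
Draw 6: a1=4.048, a2=6.468, a3=2.520, a0=13.036; τ=−ln(0.9287)/13.036=0.006 → t=0.438; u2·a0=0.9727·13.036=12.680; a1+a2=10.516 < 12.680 ≤ a1+…+a3=13.036 → R3 fires; C=4 B=12 Q=9
Draw 7: a1=4.416, a2=7.056, a3=2.835, a0=14.307; τ=−ln(0.3686)/14.307=0.070 → t=0.508; u2·a0=0.4822·14.307=6.899; a1=4.416 < 6.899 ≤ a1+a2=11.472 → R2 fires; C=3 B=13 Q=9
Draw 8: a1=4.784, a2=5.733, a3=2.835, a0=13.352; τ=−ln(0.8314)/13.352=0.014 → t=0.522; u2·a0=0.3761·13.352=5.022; a1=4.784 < 5.022 ≤ a1+a2=10.517 → R2 fires; C=2 B=14 Q=9
Draw 9: a1=5.152, a2=4.116, a3=2.835, a0=12.103; τ=−ln(0.0056)/12.103=0.428 → t=0.950; u2·a0=0.9654·12.103=11.684; a1+a2=9.268 < 11.684 ≤ a1+…+a3=12.103 → R3 fires; C=2 B=15 Q=10
Draw 10: a1=5.520, a2=4.410, a3=3.150, a0=13.080; τ=−ln(0.4155)/13.080=0.067 → t=1.017; u2·a0=0.1847·13.080=2.416 ≤ a1=5.520 → R1 fires; C=2 B=16 Q=10
Draw 11: a1=5.888, a2=4.704, a3=3.150, a0=13.742; τ=−ln(0.0613)/13.742=0.203 → t=1.220; u2·a0=0.9816·13.742=13.489; a1+a2=10.592 < 13.489 ≤ a1+…+a3=13.742 → R3 fires; C=2 B=17 Q=11
Draw 12: a1=6.256, a2=4.998, a3=3.465, a0=14.719; τ=−ln(0.1140)/14.719=0.148 → t=1.368; u2·a0=0.0770·14.719=1.133 ≤ a1=6.256 → R1 fires; C=2 B=18 Q=11
Draw 13: a1=6.624, a2=5.292, a3=3.465, a0=15.381; τ=−ln(0.4535)/15.381=0.051 → t=1.419; u2·a0=0.0412·15.381=0.634 ≤ a1=6.624 → R1 fires; C=2 B=19 Q=11
Draw 14: a1=6.992, a2=5.586, a3=3.465, a0=16.043; τ=−ln(0.5115)/16.043=0.042 → t=1.461; u2·a0=0.2431·16.043=3.900 ≤ a1=6.992 → R1 fires; C=2 B=20 Q=11
Draw 15: a1=7.360, a2=5.880, a3=3.465, a0=16.705; τ=−ln(0.3848)/16.705=0.057 → t=1.518 > T=1.5: stop.
B first becomes ≥ 9 when it reaches 9 at the event at t=0.372.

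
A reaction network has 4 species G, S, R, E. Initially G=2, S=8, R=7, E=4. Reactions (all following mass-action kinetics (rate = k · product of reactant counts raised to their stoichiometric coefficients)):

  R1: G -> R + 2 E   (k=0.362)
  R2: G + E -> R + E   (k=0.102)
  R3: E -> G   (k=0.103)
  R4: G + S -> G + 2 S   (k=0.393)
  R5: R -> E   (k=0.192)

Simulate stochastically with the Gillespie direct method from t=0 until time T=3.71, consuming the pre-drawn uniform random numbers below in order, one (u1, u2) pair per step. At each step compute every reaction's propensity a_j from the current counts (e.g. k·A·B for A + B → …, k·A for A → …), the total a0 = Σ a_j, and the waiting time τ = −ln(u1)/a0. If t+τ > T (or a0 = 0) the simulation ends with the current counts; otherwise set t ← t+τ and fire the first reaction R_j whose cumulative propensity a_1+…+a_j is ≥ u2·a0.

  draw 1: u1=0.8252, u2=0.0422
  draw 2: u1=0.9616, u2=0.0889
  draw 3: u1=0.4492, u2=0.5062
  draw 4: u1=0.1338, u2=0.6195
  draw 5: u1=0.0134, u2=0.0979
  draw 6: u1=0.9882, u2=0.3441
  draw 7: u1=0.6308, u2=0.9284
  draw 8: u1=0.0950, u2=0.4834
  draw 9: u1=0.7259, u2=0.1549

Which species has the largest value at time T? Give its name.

Dominant species at T: S

t=0.000: G=2 S=8 R=7 E=4
Draw 1: a1=0.724, a2=0.816, a3=0.412, a4=6.288, a5=1.344, a0=9.584; τ=−ln(0.8252)/9.584=0.020 → t=0.020; u2·a0=0.0422·9.584=0.404 ≤ a1=0.724 → R1 fires; G=1 S=8 R=8 E=6
Draw 2: a1=0.362, a2=0.612, a3=0.618, a4=3.144, a5=1.536, a0=6.272; τ=−ln(0.9616)/6.272=0.006 → t=0.026; u2·a0=0.0889·6.272=0.558; a1=0.362 < 0.558 ≤ a1+a2=0.974 → R2 fires; G=0 S=8 R=9 E=6
Draw 3: a1=0.000, a2=0.000, a3=0.618, a4=0.000, a5=1.728, a0=2.346; τ=−ln(0.4492)/2.346=0.341 → t=0.367; u2·a0=0.5062·2.346=1.188; a1+…+a4=0.618 < 1.188 ≤ a1+…+a5=2.346 → R5 fires; G=0 S=8 R=8 E=7
Draw 4: a1=0.000, a2=0.000, a3=0.721, a4=0.000, a5=1.536, a0=2.257; τ=−ln(0.1338)/2.257=0.891 → t=1.259; u2·a0=0.6195·2.257=1.398; a1+…+a4=0.721 < 1.398 ≤ a1+…+a5=2.257 → R5 fires; G=0 S=8 R=7 E=8
Draw 5: a1=0.000, a2=0.000, a3=0.824, a4=0.000, a5=1.344, a0=2.168; τ=−ln(0.0134)/2.168=1.989 → t=3.248; u2·a0=0.0979·2.168=0.212; a1+a2=0.000 < 0.212 ≤ a1+…+a3=0.824 → R3 fires; G=1 S=8 R=7 E=7
Draw 6: a1=0.362, a2=0.714, a3=0.721, a4=3.144, a5=1.344, a0=6.285; τ=−ln(0.9882)/6.285=0.002 → t=3.250; u2·a0=0.3441·6.285=2.163; a1+…+a3=1.797 < 2.163 ≤ a1+…+a4=4.941 → R4 fires; G=1 S=9 R=7 E=7
Draw 7: a1=0.362, a2=0.714, a3=0.721, a4=3.537, a5=1.344, a0=6.678; τ=−ln(0.6308)/6.678=0.069 → t=3.319; u2·a0=0.9284·6.678=6.200; a1+…+a4=5.334 < 6.200 ≤ a1+…+a5=6.678 → R5 fires; G=1 S=9 R=6 E=8
Draw 8: a1=0.362, a2=0.816, a3=0.824, a4=3.537, a5=1.152, a0=6.691; τ=−ln(0.0950)/6.691=0.352 → t=3.670; u2·a0=0.4834·6.691=3.234; a1+…+a3=2.002 < 3.234 ≤ a1+…+a4=5.539 → R4 fires; G=1 S=10 R=6 E=8
Draw 9: a1=0.362, a2=0.816, a3=0.824, a4=3.930, a5=1.152, a0=7.084; τ=−ln(0.7259)/7.084=0.045 → t=3.716 > T=3.71: stop.
At T=3.71: G=1 S=10 R=6 E=8; the largest is S.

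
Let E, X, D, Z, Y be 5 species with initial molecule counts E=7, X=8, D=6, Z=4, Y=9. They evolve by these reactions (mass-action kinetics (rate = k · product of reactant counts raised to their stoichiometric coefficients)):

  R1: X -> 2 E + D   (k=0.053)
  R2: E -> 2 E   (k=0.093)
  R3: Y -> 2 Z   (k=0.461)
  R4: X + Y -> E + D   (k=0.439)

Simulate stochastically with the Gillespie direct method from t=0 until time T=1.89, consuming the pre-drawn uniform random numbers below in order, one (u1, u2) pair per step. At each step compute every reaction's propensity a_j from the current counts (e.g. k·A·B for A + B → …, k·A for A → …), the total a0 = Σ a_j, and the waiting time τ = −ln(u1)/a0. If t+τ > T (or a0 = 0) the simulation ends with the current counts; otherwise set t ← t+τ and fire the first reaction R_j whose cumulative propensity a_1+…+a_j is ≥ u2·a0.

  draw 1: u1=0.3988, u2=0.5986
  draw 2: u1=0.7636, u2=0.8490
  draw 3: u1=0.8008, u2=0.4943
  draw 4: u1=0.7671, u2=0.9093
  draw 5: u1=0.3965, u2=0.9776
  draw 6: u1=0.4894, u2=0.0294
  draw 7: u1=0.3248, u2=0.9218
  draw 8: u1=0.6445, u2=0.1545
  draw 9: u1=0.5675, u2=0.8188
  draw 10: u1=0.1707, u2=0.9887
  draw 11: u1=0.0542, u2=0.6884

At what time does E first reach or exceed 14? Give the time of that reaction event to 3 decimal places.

Threshold first reached at t = 0.352

t=0.000: E=7 X=8 D=6 Z=4 Y=9
Draw 1: a1=0.424, a2=0.651, a3=4.149, a4=31.608, a0=36.832; τ=−ln(0.3988)/36.832=0.025 → t=0.025; u2·a0=0.5986·36.832=22.048; a1+…+a3=5.224 < 22.048 ≤ a1+…+a4=36.832 → R4 fires; E=8 X=7 D=7 Z=4 Y=8
Draw 2: a1=0.371, a2=0.744, a3=3.688, a4=24.584, a0=29.387; τ=−ln(0.7636)/29.387=0.009 → t=0.034; u2·a0=0.8490·29.387=24.950; a1+…+a3=4.803 < 24.950 ≤ a1+…+a4=29.387 → R4 fires; E=9 X=6 D=8 Z=4 Y=7
Draw 3: a1=0.318, a2=0.837, a3=3.227, a4=18.438, a0=22.820; τ=−ln(0.8008)/22.820=0.010 → t=0.044; u2·a0=0.4943·22.820=11.280; a1+…+a3=4.382 < 11.280 ≤ a1+…+a4=22.820 → R4 fires; E=10 X=5 D=9 Z=4 Y=6
Draw 4: a1=0.265, a2=0.930, a3=2.766, a4=13.170, a0=17.131; τ=−ln(0.7671)/17.131=0.015 → t=0.059; u2·a0=0.9093·17.131=15.577; a1+…+a3=3.961 < 15.577 ≤ a1+…+a4=17.131 → R4 fires; E=11 X=4 D=10 Z=4 Y=5
Draw 5: a1=0.212, a2=1.023, a3=2.305, a4=8.780, a0=12.320; τ=−ln(0.3965)/12.320=0.075 → t=0.134; u2·a0=0.9776·12.320=12.044; a1+…+a3=3.540 < 12.044 ≤ a1+…+a4=12.320 → R4 fires; E=12 X=3 D=11 Z=4 Y=4
Draw 6: a1=0.159, a2=1.116, a3=1.844, a4=5.268, a0=8.387; τ=−ln(0.4894)/8.387=0.085 → t=0.220; u2·a0=0.0294·8.387=0.247; a1=0.159 < 0.247 ≤ a1+a2=1.275 → R2 fires; E=13 X=3 D=11 Z=4 Y=4
Draw 7: a1=0.159, a2=1.209, a3=1.844, a4=5.268, a0=8.480; τ=−ln(0.3248)/8.480=0.133 → t=0.352; u2·a0=0.9218·8.480=7.817; a1+…+a3=3.212 < 7.817 ≤ a1+…+a4=8.480 → R4 fires; E=14 X=2 D=12 Z=4 Y=3
Draw 8: a1=0.106, a2=1.302, a3=1.383, a4=2.634, a0=5.425; τ=−ln(0.6445)/5.425=0.081 → t=0.433; u2·a0=0.1545·5.425=0.838; a1=0.106 < 0.838 ≤ a1+a2=1.408 → R2 fires; E=15 X=2 D=12 Z=4 Y=3
Draw 9: a1=0.106, a2=1.395, a3=1.383, a4=2.634, a0=5.518; τ=−ln(0.5675)/5.518=0.103 → t=0.536; u2·a0=0.8188·5.518=4.518; a1+…+a3=2.884 < 4.518 ≤ a1+…+a4=5.518 → R4 fires; E=16 X=1 D=13 Z=4 Y=2
Draw 10: a1=0.053, a2=1.488, a3=0.922, a4=0.878, a0=3.341; τ=−ln(0.1707)/3.341=0.529 → t=1.065; u2·a0=0.9887·3.341=3.303; a1+…+a3=2.463 < 3.303 ≤ a1+…+a4=3.341 → R4 fires; E=17 X=0 D=14 Z=4 Y=1
Draw 11: a1=0.000, a2=1.581, a3=0.461, a4=0.000, a0=2.042; τ=−ln(0.0542)/2.042=1.428 → t=2.493 > T=1.89: stop.
E first becomes ≥ 14 when it reaches 14 at the event at t=0.352.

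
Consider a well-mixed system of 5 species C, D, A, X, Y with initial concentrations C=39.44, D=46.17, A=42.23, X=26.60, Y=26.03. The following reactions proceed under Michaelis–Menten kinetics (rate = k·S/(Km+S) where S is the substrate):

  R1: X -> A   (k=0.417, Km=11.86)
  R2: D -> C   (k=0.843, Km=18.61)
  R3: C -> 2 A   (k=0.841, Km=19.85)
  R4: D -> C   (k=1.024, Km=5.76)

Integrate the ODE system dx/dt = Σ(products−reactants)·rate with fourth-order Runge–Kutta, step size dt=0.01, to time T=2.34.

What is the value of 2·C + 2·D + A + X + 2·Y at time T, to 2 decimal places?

Check how each reaction changes W = 2·C + 2·D + A + X + 2·Y (weight of products minus weight of reactants):
R1: X -> A: (1·1) − (1·1) = 1 − 1 = 0
R2: D -> C: (2·1) − (2·1) = 2 − 2 = 0
R3: C -> 2 A: (1·2) − (2·1) = 2 − 2 = 0
R4: D -> C: (2·1) − (2·1) = 2 − 2 = 0
Every reaction leaves W unchanged, so W is conserved and no simulation is needed: W(T) = W(0) = 2·39.44 + 2·46.17 + 42.23 + 26.60 + 2·26.03 = 292.11

Value at T = 292.11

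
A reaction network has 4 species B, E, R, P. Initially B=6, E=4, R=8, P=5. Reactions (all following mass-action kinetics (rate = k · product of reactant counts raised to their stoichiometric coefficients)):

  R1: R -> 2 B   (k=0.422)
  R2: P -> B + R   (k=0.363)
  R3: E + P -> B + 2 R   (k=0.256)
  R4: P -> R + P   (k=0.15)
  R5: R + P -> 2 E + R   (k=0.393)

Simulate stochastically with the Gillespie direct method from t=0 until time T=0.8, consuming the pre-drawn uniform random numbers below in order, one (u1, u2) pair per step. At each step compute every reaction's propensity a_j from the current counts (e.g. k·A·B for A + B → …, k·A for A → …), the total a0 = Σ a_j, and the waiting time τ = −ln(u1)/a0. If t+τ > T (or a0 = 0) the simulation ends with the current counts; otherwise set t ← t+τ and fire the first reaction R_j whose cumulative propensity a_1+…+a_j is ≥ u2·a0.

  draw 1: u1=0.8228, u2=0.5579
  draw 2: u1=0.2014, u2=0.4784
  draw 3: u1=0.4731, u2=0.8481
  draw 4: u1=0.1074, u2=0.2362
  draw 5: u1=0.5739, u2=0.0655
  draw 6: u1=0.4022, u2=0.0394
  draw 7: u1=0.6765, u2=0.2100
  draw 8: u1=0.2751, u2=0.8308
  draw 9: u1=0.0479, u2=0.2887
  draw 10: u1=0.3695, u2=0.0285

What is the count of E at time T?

t=0.000: B=6 E=4 R=8 P=5
Draw 1: a1=3.376, a2=1.815, a3=5.120, a4=0.750, a5=15.720, a0=26.781; τ=−ln(0.8228)/26.781=0.007 → t=0.007; u2·a0=0.5579·26.781=14.941; a1+…+a4=11.061 < 14.941 ≤ a1+…+a5=26.781 → R5 fires; B=6 E=6 R=8 P=4
Draw 2: a1=3.376, a2=1.452, a3=6.144, a4=0.600, a5=12.576, a0=24.148; τ=−ln(0.2014)/24.148=0.066 → t=0.074; u2·a0=0.4784·24.148=11.552; a1+…+a3=10.972 < 11.552 ≤ a1+…+a4=11.572 → R4 fires; B=6 E=6 R=9 P=4
Draw 3: a1=3.798, a2=1.452, a3=6.144, a4=0.600, a5=14.148, a0=26.142; τ=−ln(0.4731)/26.142=0.029 → t=0.102; u2·a0=0.8481·26.142=22.171; a1+…+a4=11.994 < 22.171 ≤ a1+…+a5=26.142 → R5 fires; B=6 E=8 R=9 P=3
Draw 4: a1=3.798, a2=1.089, a3=6.144, a4=0.450, a5=10.611, a0=22.092; τ=−ln(0.1074)/22.092=0.101 → t=0.203; u2·a0=0.2362·22.092=5.218; a1+a2=4.887 < 5.218 ≤ a1+…+a3=11.031 → R3 fires; B=7 E=7 R=11 P=2
Draw 5: a1=4.642, a2=0.726, a3=3.584, a4=0.300, a5=8.646, a0=17.898; τ=−ln(0.5739)/17.898=0.031 → t=0.234; u2·a0=0.0655·17.898=1.172 ≤ a1=4.642 → R1 fires; B=9 E=7 R=10 P=2
Draw 6: a1=4.220, a2=0.726, a3=3.584, a4=0.300, a5=7.860, a0=16.690; τ=−ln(0.4022)/16.690=0.055 → t=0.289; u2·a0=0.0394·16.690=0.658 ≤ a1=4.220 → R1 fires; B=11 E=7 R=9 P=2
Draw 7: a1=3.798, a2=0.726, a3=3.584, a4=0.300, a5=7.074, a0=15.482; τ=−ln(0.6765)/15.482=0.025 → t=0.314; u2·a0=0.2100·15.482=3.251 ≤ a1=3.798 → R1 fires; B=13 E=7 R=8 P=2
Draw 8: a1=3.376, a2=0.726, a3=3.584, a4=0.300, a5=6.288, a0=14.274; τ=−ln(0.2751)/14.274=0.090 → t=0.405; u2·a0=0.8308·14.274=11.859; a1+…+a4=7.986 < 11.859 ≤ a1+…+a5=14.274 → R5 fires; B=13 E=9 R=8 P=1
Draw 9: a1=3.376, a2=0.363, a3=2.304, a4=0.150, a5=3.144, a0=9.337; τ=−ln(0.0479)/9.337=0.325 → t=0.730; u2·a0=0.2887·9.337=2.696 ≤ a1=3.376 → R1 fires; B=15 E=9 R=7 P=1
Draw 10: a1=2.954, a2=0.363, a3=2.304, a4=0.150, a5=2.751, a0=8.522; τ=−ln(0.3695)/8.522=0.117 → t=0.847 > T=0.8: stop.
Read off E at T=0.8: 9

E at T = 9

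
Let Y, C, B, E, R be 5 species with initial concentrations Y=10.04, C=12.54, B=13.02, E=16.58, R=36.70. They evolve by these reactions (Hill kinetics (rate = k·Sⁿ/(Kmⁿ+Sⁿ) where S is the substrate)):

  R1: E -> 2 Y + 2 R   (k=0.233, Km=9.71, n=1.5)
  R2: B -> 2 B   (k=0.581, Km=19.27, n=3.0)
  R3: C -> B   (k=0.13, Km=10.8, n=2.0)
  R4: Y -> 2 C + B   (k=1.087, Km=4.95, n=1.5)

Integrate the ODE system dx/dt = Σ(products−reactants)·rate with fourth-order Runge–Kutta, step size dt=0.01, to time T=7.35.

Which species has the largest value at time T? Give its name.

RK4 with dt=0.01: 735 steps to T=7.35. Trajectory (selected grid times):
t=0.00: Y=10.04 C=12.54 B=13.02 E=16.58 R=36.70
t=0.82: Y=9.65 C=13.79 B=13.86 E=16.45 R=36.96
t=1.63: Y=9.27 C=15.00 B=14.70 E=16.32 R=37.22
t=2.45: Y=8.89 C=16.20 B=15.57 E=16.19 R=37.48
t=3.27: Y=8.53 C=17.37 B=16.44 E=16.06 R=37.74
t=4.08: Y=8.18 C=18.50 B=17.31 E=15.93 R=38.00
t=4.90: Y=7.84 C=19.62 B=18.20 E=15.80 R=38.26
t=5.72: Y=7.51 C=20.71 B=19.10 E=15.67 R=38.52
t=6.53: Y=7.20 C=21.76 B=19.99 E=15.55 R=38.77
t=7.35: Y=6.89 C=22.80 B=20.89 E=15.42 R=39.02
At T=7.35: Y=6.89 C=22.80 B=20.89 E=15.42 R=39.02; the largest is R.

Dominant species at T: R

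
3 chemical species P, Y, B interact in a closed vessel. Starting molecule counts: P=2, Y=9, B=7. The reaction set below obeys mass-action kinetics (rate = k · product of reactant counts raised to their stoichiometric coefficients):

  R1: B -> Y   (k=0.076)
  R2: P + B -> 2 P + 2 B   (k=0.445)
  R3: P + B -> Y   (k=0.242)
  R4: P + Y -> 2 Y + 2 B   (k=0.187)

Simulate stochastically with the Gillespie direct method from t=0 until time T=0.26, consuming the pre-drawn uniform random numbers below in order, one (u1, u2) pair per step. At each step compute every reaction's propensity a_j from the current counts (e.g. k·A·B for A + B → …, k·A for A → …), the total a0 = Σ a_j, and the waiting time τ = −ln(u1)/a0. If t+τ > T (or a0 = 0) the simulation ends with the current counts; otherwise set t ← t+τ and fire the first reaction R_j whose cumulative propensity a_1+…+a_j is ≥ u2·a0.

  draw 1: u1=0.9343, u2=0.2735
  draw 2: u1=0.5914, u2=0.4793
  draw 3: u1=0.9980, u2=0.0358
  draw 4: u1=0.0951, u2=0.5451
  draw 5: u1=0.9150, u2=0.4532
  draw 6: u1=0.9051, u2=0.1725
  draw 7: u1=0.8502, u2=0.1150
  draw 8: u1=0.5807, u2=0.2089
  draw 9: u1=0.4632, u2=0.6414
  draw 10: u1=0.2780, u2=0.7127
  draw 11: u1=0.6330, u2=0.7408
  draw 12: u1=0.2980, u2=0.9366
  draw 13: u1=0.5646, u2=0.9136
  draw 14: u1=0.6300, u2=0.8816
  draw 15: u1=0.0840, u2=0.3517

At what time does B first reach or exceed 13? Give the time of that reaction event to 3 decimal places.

t=0.000: P=2 Y=9 B=7
Draw 1: a1=0.532, a2=6.230, a3=3.388, a4=3.366, a0=13.516; τ=−ln(0.9343)/13.516=0.005 → t=0.005; u2·a0=0.2735·13.516=3.697; a1=0.532 < 3.697 ≤ a1+a2=6.762 → R2 fires; P=3 Y=9 B=8
Draw 2: a1=0.608, a2=10.680, a3=5.808, a4=5.049, a0=22.145; τ=−ln(0.5914)/22.145=0.024 → t=0.029; u2·a0=0.4793·22.145=10.614; a1=0.608 < 10.614 ≤ a1+a2=11.288 → R2 fires; P=4 Y=9 B=9
Draw 3: a1=0.684, a2=16.020, a3=8.712, a4=6.732, a0=32.148; τ=−ln(0.9980)/32.148=0.000 → t=0.029; u2·a0=0.0358·32.148=1.151; a1=0.684 < 1.151 ≤ a1+a2=16.704 → R2 fires; P=5 Y=9 B=10
Draw 4: a1=0.760, a2=22.250, a3=12.100, a4=8.415, a0=43.525; τ=−ln(0.0951)/43.525=0.054 → t=0.083; u2·a0=0.5451·43.525=23.725; a1+a2=23.010 < 23.725 ≤ a1+…+a3=35.110 → R3 fires; P=4 Y=10 B=9
Draw 5: a1=0.684, a2=16.020, a3=8.712, a4=7.480, a0=32.896; τ=−ln(0.9150)/32.896=0.003 → t=0.086; u2·a0=0.4532·32.896=14.908; a1=0.684 < 14.908 ≤ a1+a2=16.704 → R2 fires; P=5 Y=10 B=10
Draw 6: a1=0.760, a2=22.250, a3=12.100, a4=9.350, a0=44.460; τ=−ln(0.9051)/44.460=0.002 → t=0.088; u2·a0=0.1725·44.460=7.669; a1=0.760 < 7.669 ≤ a1+a2=23.010 → R2 fires; P=6 Y=10 B=11
Draw 7: a1=0.836, a2=29.370, a3=15.972, a4=11.220, a0=57.398; τ=−ln(0.8502)/57.398=0.003 → t=0.091; u2·a0=0.1150·57.398=6.601; a1=0.836 < 6.601 ≤ a1+a2=30.206 → R2 fires; P=7 Y=10 B=12
Draw 8: a1=0.912, a2=37.380, a3=20.328, a4=13.090, a0=71.710; τ=−ln(0.5807)/71.710=0.008 → t=0.098; u2·a0=0.2089·71.710=14.980; a1=0.912 < 14.980 ≤ a1+a2=38.292 → R2 fires; P=8 Y=10 B=13
Draw 9: a1=0.988, a2=46.280, a3=25.168, a4=14.960, a0=87.396; τ=−ln(0.4632)/87.396=0.009 → t=0.107; u2·a0=0.6414·87.396=56.056; a1+a2=47.268 < 56.056 ≤ a1+…+a3=72.436 → R3 fires; P=7 Y=11 B=12
Draw 10: a1=0.912, a2=37.380, a3=20.328, a4=14.399, a0=73.019; τ=−ln(0.2780)/73.019=0.018 → t=0.125; u2·a0=0.7127·73.019=52.041; a1+a2=38.292 < 52.041 ≤ a1+…+a3=58.620 → R3 fires; P=6 Y=12 B=11
Draw 11: a1=0.836, a2=29.370, a3=15.972, a4=13.464, a0=59.642; τ=−ln(0.6330)/59.642=0.008 → t=0.132; u2·a0=0.7408·59.642=44.183; a1+a2=30.206 < 44.183 ≤ a1+…+a3=46.178 → R3 fires; P=5 Y=13 B=10
Draw 12: a1=0.760, a2=22.250, a3=12.100, a4=12.155, a0=47.265; τ=−ln(0.2980)/47.265=0.026 → t=0.158; u2·a0=0.9366·47.265=44.268; a1+…+a3=35.110 < 44.268 ≤ a1+…+a4=47.265 → R4 fires; P=4 Y=14 B=12
Draw 13: a1=0.912, a2=21.360, a3=11.616, a4=10.472, a0=44.360; τ=−ln(0.5646)/44.360=0.013 → t=0.171; u2·a0=0.9136·44.360=40.527; a1+…+a3=33.888 < 40.527 ≤ a1+…+a4=44.360 → R4 fires; P=3 Y=15 B=14
Draw 14: a1=1.064, a2=18.690, a3=10.164, a4=8.415, a0=38.333; τ=−ln(0.6300)/38.333=0.012 → t=0.183; u2·a0=0.8816·38.333=33.794; a1+…+a3=29.918 < 33.794 ≤ a1+…+a4=38.333 → R4 fires; P=2 Y=16 B=16
Draw 15: a1=1.216, a2=14.240, a3=7.744, a4=5.984, a0=29.184; τ=−ln(0.0840)/29.184=0.085 → t=0.268 > T=0.26: stop.
B first becomes ≥ 13 when it reaches 13 at the event at t=0.098.

Threshold first reached at t = 0.098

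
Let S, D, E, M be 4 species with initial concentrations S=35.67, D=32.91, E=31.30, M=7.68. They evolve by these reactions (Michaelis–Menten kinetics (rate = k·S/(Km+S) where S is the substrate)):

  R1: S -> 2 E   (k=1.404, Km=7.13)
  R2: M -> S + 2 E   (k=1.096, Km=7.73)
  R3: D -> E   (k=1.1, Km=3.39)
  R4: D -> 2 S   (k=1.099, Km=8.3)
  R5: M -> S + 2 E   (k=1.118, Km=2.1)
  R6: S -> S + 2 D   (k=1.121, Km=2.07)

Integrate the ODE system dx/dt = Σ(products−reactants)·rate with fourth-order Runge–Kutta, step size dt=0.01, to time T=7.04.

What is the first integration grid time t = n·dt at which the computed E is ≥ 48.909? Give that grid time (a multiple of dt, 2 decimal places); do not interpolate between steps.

RK4 with dt=0.01: 704 steps to T=7.04. Trajectory (selected grid times):
t=0.00: S=35.67 D=32.91 E=31.30 M=7.68
t=0.78: S=37.21 D=33.10 E=36.08 M=6.60
t=1.56: S=38.68 D=33.30 E=40.75 M=5.57
t=2.35: S=40.10 D=33.49 E=45.35 M=4.60
t=2.97: S=41.16 D=33.65 E=48.86 M=3.90
t=2.98: S=41.17 D=33.65 E=48.92 M=3.89
t=3.13: S=41.42 D=33.69 E=49.75 M=3.73
t=3.91: S=42.65 D=33.89 E=53.98 M=2.94
t=4.69: S=43.78 D=34.09 E=58.03 M=2.24
t=5.48: S=44.82 D=34.29 E=61.92 M=1.65
t=6.26: S=45.73 D=34.49 E=65.55 M=1.17
t=7.04: S=46.54 D=34.69 E=68.98 M=0.80
E(2.97)=48.860 < 48.909 but E(2.98)=48.915 ≥ 48.909, so the first grid time is t=2.98.

Threshold first reached at t = 2.98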